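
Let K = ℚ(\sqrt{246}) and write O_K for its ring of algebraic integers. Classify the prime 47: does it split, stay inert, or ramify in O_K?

d = 246 ≡ 2 (mod 4), so O_K = ℤ[√246] and disc(K) = 4d = 984.
47 ∤ 984, so 47 is unramified.
(246/47) = 11^23 mod 47 = 46, giving Legendre symbol -1.
(246/47) = -1, so 47 is inert.

inert — (47) stays prime in O_K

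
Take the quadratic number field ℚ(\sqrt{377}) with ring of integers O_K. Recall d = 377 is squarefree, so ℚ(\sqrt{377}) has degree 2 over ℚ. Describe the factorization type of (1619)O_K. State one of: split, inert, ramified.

d = 377 ≡ 1 (mod 4), so O_K = ℤ[(1+√377)/2] and disc(K) = d = 377.
disc(K) = 377 is not divisible by 1619; 1619 is unramified.
(377/1619) = 377^809 mod 1619 = 1618, giving Legendre symbol -1.
Legendre symbol -1 ⇒ 1619 is inert.

remains prime (inert)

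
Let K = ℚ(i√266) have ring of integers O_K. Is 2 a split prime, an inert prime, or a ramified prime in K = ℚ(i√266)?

ramified — (2) = 𝔭²

Since -266 ≢ 1 mod 4, the ring of integers is ℤ[√-266] with discriminant 4·(-266) = -1064.
Ramification test: 2 | -1064. The prime 2 ramifies in K.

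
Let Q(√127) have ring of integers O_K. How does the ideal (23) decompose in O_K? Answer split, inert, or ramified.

split — (23) = 𝔭₁𝔭₂ with 𝔭₁ ≠ 𝔭₂

d = 127 ≡ 3 (mod 4), so O_K = ℤ[√127] and disc(K) = 4d = 508.
23 ∤ 508, so 23 is unramified.
Euler's criterion: 127^11 mod 23 = 1. Thus (127|23) = 1.
Legendre symbol 1 ⇒ 23 is split.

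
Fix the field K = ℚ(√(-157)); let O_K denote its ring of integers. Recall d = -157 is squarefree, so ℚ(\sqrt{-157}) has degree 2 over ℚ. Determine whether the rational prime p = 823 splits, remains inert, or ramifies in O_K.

823 splits in O_K

-157 mod 4 = 3, hence disc K = 4·(-157) = -628 and O_K = ℤ[√-157].
823 ∤ -628, so 823 is unramified.
Legendre symbol by Euler's criterion: (-157/823) ≡ (-157)^411 ≡ 1 (mod 823), i.e. (-157/823) = 1.
Legendre symbol 1 ⇒ 823 is split.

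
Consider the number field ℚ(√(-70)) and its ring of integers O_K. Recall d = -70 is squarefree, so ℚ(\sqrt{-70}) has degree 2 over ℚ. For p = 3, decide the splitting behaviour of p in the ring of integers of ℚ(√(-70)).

inert — (3) stays prime in O_K

d = -70 ≡ 2 (mod 4), so O_K = ℤ[√-70] and disc(K) = 4d = -280.
3 ∤ -280, so 3 is unramified.
Legendre symbol by Euler's criterion: (-70/3) ≡ (-70)^1 ≡ 2 (mod 3), i.e. (-70/3) = -1.
(-70/3) = -1, so 3 is inert.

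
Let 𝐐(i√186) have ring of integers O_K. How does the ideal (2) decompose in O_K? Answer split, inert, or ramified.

-186 mod 4 = 2, hence disc K = 4·(-186) = -744 and O_K = ℤ[√-186].
disc(K) = -744 = 2·(-372), so p = 2 is ramified.

2 is ramified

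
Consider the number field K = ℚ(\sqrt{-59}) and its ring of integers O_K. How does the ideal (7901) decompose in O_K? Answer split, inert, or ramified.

inert

d = -59 ≡ 1 (mod 4), so O_K = ℤ[(1+√-59)/2] and disc(K) = d = -59.
7901 ∤ -59, so 7901 is unramified.
Euler's criterion: (-59)^3950 mod 7901 = 7900. Thus (-59|7901) = -1.
d is a non-residue mod p, hence 7901 remains inert in O_K.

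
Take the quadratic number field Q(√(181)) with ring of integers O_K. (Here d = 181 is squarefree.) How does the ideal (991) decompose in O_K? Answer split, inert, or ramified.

inert

Since 181 ≡ 1 mod 4, the ring of integers is ℤ[(1+√181)/2] with discriminant 181.
disc(K) = 181 is not divisible by 991; 991 is unramified.
Compute (181/991) via Euler: 181^((991-1)/2) mod 991 = 990, so (181/991) = -1.
(181/991) = -1, so 991 is inert.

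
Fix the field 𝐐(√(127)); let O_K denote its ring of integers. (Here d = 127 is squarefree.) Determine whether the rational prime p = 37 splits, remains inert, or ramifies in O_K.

127 mod 4 = 3, hence disc K = 4·127 = 508 and O_K = ℤ[√127].
37 ∤ 508, so 37 is unramified.
Compute (127/37) via Euler: 16^((37-1)/2) mod 37 = 1, so (127/37) = 1.
Legendre symbol 1 ⇒ 37 is split.

p splits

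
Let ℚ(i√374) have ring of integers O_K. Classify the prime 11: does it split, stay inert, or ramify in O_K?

ramifies in O_K

-374 mod 4 = 2, hence disc K = 4·(-374) = -1496 and O_K = ℤ[√-374].
11 divides disc(K) = -1496, so 11 ramifies.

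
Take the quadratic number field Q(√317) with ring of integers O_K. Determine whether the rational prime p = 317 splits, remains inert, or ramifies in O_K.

317 is ramified

Since 317 ≡ 1 mod 4, the ring of integers is ℤ[(1+√317)/2] with discriminant 317.
disc(K) = 317 = 317·1, so p = 317 is ramified.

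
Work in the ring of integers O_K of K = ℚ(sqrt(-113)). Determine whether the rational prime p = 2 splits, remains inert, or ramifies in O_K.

2 is ramified

d = -113 ≡ 3 (mod 4), so O_K = ℤ[√-113] and disc(K) = 4d = -452.
disc(K) = -452 = 2·(-226), so p = 2 is ramified.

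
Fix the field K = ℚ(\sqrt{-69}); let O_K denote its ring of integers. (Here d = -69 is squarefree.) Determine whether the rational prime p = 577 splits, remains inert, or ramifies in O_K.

577 splits in O_K

d = -69 ≡ 3 (mod 4), so O_K = ℤ[√-69] and disc(K) = 4d = -276.
577 ∤ -276, so 577 is unramified.
Legendre symbol by Euler's criterion: (-69/577) ≡ (-69)^288 ≡ 1 (mod 577), i.e. (-69/577) = 1.
Legendre symbol 1 ⇒ 577 is split.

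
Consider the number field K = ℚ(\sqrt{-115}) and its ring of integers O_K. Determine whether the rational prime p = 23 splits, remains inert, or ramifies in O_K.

d = -115 ≡ 1 (mod 4), so O_K = ℤ[(1+√-115)/2] and disc(K) = d = -115.
disc(K) = -115 = 23·(-5), so p = 23 is ramified.

ramifies in O_K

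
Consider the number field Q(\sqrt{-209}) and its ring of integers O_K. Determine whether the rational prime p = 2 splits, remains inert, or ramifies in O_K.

Since -209 ≢ 1 mod 4, the ring of integers is ℤ[√-209] with discriminant 4·(-209) = -836.
disc(K) = -836 = 2·(-418), so p = 2 is ramified.

p ramifies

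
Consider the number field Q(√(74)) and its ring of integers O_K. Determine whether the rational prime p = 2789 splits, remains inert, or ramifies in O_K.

split — (2789) = 𝔭₁𝔭₂ with 𝔭₁ ≠ 𝔭₂

Since 74 ≢ 1 mod 4, the ring of integers is ℤ[√74] with discriminant 4·74 = 296.
2789 ∤ 296, so 2789 is unramified.
Legendre symbol by Euler's criterion: (74/2789) ≡ 74^1394 ≡ 1 (mod 2789), i.e. (74/2789) = 1.
Legendre symbol 1 ⇒ 2789 is split.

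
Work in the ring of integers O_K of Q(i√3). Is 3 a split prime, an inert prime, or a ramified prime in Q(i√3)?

d = -3 ≡ 1 (mod 4), so O_K = ℤ[(1+√-3)/2] and disc(K) = d = -3.
3 divides disc(K) = -3, so 3 ramifies.

ramified — (3) = 𝔭²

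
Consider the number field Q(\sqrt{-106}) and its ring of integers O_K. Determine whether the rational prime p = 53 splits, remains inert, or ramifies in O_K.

53 is ramified

d = -106 ≡ 2 (mod 4), so O_K = ℤ[√-106] and disc(K) = 4d = -424.
Ramification test: 53 | -424. The prime 53 ramifies in K.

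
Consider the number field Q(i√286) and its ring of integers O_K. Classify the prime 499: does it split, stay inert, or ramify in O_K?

499 splits in O_K

d = -286 ≡ 2 (mod 4), so O_K = ℤ[√-286] and disc(K) = 4d = -1144.
disc(K) = -1144 is not divisible by 499; 499 is unramified.
Compute (-286/499) via Euler: 213^((499-1)/2) mod 499 = 1, so (-286/499) = 1.
d is a quadratic residue mod p, hence 499 splits in O_K.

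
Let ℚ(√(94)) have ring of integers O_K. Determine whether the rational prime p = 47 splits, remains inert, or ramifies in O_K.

d = 94 ≡ 2 (mod 4), so O_K = ℤ[√94] and disc(K) = 4d = 376.
Ramification test: 47 | 376. The prime 47 ramifies in K.

47 is ramified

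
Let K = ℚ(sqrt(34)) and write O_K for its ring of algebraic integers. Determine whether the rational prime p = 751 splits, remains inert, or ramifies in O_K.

inert — (751) stays prime in O_K

d = 34 ≡ 2 (mod 4), so O_K = ℤ[√34] and disc(K) = 4d = 136.
751 ∤ 136, so 751 is unramified.
Legendre symbol by Euler's criterion: (34/751) ≡ 34^375 ≡ 750 (mod 751), i.e. (34/751) = -1.
d is a non-residue mod p, hence 751 remains inert in O_K.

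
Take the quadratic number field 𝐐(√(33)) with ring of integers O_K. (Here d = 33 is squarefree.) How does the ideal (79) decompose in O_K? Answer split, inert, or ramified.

33 mod 4 = 1, hence disc K = 33 and O_K = ℤ[(1+√33)/2].
Since gcd(79, 33) = 1 the prime 79 does not ramify.
Compute (33/79) via Euler: 33^((79-1)/2) mod 79 = 78, so (33/79) = -1.
Legendre symbol -1 ⇒ 79 is inert.

inert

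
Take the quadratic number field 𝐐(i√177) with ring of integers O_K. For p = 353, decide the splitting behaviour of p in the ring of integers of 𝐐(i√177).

split — (353) = 𝔭₁𝔭₂ with 𝔭₁ ≠ 𝔭₂

Since -177 ≢ 1 mod 4, the ring of integers is ℤ[√-177] with discriminant 4·(-177) = -708.
Since gcd(353, -708) = 1 the prime 353 does not ramify.
Legendre symbol by Euler's criterion: (-177/353) ≡ (-177)^176 ≡ 1 (mod 353), i.e. (-177/353) = 1.
Legendre symbol 1 ⇒ 353 is split.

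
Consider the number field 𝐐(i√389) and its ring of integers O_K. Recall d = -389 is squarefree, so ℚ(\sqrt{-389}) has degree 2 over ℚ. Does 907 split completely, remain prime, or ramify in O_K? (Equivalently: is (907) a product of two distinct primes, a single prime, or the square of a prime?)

Since -389 ≢ 1 mod 4, the ring of integers is ℤ[√-389] with discriminant 4·(-389) = -1556.
disc(K) = -1556 is not divisible by 907; 907 is unramified.
(-389/907) = 518^453 mod 907 = 906, giving Legendre symbol -1.
Legendre symbol -1 ⇒ 907 is inert.

907 remains inert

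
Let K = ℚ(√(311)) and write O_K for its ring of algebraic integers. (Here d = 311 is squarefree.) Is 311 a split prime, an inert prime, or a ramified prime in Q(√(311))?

ramified

311 mod 4 = 3, hence disc K = 4·311 = 1244 and O_K = ℤ[√311].
disc(K) = 1244 = 311·4, so p = 311 is ramified.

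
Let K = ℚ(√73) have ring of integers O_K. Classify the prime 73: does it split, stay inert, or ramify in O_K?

ramified — (73) = 𝔭²

d = 73 ≡ 1 (mod 4), so O_K = ℤ[(1+√73)/2] and disc(K) = d = 73.
Ramification test: 73 | 73. The prime 73 ramifies in K.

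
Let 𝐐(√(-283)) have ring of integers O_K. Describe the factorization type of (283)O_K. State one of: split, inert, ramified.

ramified — (283) = 𝔭²

Since -283 ≡ 1 mod 4, the ring of integers is ℤ[(1+√-283)/2] with discriminant -283.
Ramification test: 283 | -283. The prime 283 ramifies in K.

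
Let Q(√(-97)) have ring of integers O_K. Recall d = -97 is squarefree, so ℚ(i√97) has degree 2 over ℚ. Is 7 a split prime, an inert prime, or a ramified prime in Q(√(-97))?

d = -97 ≡ 3 (mod 4), so O_K = ℤ[√-97] and disc(K) = 4d = -388.
Since gcd(7, -388) = 1 the prime 7 does not ramify.
Euler's criterion: (-97)^3 mod 7 = 1. Thus (-97|7) = 1.
d is a quadratic residue mod p, hence 7 splits in O_K.

splits completely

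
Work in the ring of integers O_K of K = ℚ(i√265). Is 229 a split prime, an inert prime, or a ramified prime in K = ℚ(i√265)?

229 splits in O_K

-265 mod 4 = 3, hence disc K = 4·(-265) = -1060 and O_K = ℤ[√-265].
229 ∤ -1060, so 229 is unramified.
Compute (-265/229) via Euler: 193^((229-1)/2) mod 229 = 1, so (-265/229) = 1.
(-265/229) = 1, so 229 splits.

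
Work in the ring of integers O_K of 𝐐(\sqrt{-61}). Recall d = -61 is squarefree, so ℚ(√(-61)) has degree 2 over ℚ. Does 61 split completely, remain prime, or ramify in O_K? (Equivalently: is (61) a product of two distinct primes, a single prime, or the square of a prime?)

ramified — (61) = 𝔭²

Since -61 ≢ 1 mod 4, the ring of integers is ℤ[√-61] with discriminant 4·(-61) = -244.
Ramification test: 61 | -244. The prime 61 ramifies in K.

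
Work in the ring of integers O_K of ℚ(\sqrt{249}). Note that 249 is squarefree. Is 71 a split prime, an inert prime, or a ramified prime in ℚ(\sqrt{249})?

Since 249 ≡ 1 mod 4, the ring of integers is ℤ[(1+√249)/2] with discriminant 249.
disc(K) = 249 is not divisible by 71; 71 is unramified.
Euler's criterion: 249^35 mod 71 = 1. Thus (249|71) = 1.
d is a quadratic residue mod p, hence 71 splits in O_K.

splits completely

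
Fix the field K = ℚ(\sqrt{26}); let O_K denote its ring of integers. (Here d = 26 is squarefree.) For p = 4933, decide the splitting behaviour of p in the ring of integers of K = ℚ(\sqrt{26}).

26 mod 4 = 2, hence disc K = 4·26 = 104 and O_K = ℤ[√26].
disc(K) = 104 is not divisible by 4933; 4933 is unramified.
Compute (26/4933) via Euler: 26^((4933-1)/2) mod 4933 = 1, so (26/4933) = 1.
(26/4933) = 1, so 4933 splits.

p splits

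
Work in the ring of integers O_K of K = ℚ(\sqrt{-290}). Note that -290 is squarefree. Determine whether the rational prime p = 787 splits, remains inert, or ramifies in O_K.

787 remains inert

d = -290 ≡ 2 (mod 4), so O_K = ℤ[√-290] and disc(K) = 4d = -1160.
disc(K) = -1160 is not divisible by 787; 787 is unramified.
Compute (-290/787) via Euler: 497^((787-1)/2) mod 787 = 786, so (-290/787) = -1.
Legendre symbol -1 ⇒ 787 is inert.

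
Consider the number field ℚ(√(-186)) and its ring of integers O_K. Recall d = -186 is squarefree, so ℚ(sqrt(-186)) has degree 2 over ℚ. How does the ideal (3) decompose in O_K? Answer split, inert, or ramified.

ramifies in O_K

-186 mod 4 = 2, hence disc K = 4·(-186) = -744 and O_K = ℤ[√-186].
3 divides disc(K) = -744, so 3 ramifies.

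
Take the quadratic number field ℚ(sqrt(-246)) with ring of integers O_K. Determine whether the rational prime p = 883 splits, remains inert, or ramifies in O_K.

d = -246 ≡ 2 (mod 4), so O_K = ℤ[√-246] and disc(K) = 4d = -984.
883 ∤ -984, so 883 is unramified.
(-246/883) = 637^441 mod 883 = 1, giving Legendre symbol 1.
(-246/883) = 1, so 883 splits.

split — (883) = 𝔭₁𝔭₂ with 𝔭₁ ≠ 𝔭₂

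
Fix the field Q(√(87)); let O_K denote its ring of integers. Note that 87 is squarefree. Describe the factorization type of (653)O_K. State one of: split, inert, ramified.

p splits

87 mod 4 = 3, hence disc K = 4·87 = 348 and O_K = ℤ[√87].
653 ∤ 348, so 653 is unramified.
(87/653) = 87^326 mod 653 = 1, giving Legendre symbol 1.
Legendre symbol 1 ⇒ 653 is split.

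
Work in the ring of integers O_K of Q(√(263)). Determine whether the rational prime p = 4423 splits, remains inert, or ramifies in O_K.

Since 263 ≢ 1 mod 4, the ring of integers is ℤ[√263] with discriminant 4·263 = 1052.
disc(K) = 1052 is not divisible by 4423; 4423 is unramified.
Euler's criterion: 263^2211 mod 4423 = 1. Thus (263|4423) = 1.
(263/4423) = 1, so 4423 splits.

p splits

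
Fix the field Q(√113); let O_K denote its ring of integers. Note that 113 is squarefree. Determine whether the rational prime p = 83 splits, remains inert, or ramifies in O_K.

83 splits in O_K

Since 113 ≡ 1 mod 4, the ring of integers is ℤ[(1+√113)/2] with discriminant 113.
disc(K) = 113 is not divisible by 83; 83 is unramified.
(113/83) = 30^41 mod 83 = 1, giving Legendre symbol 1.
d is a quadratic residue mod p, hence 83 splits in O_K.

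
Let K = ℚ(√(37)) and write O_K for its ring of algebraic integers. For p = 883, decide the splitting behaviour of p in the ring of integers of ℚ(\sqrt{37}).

p is inert

d = 37 ≡ 1 (mod 4), so O_K = ℤ[(1+√37)/2] and disc(K) = d = 37.
disc(K) = 37 is not divisible by 883; 883 is unramified.
Euler's criterion: 37^441 mod 883 = 882. Thus (37|883) = -1.
Legendre symbol -1 ⇒ 883 is inert.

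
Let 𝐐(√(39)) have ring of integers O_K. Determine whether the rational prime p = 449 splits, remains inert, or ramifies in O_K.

split — (449) = 𝔭₁𝔭₂ with 𝔭₁ ≠ 𝔭₂

39 mod 4 = 3, hence disc K = 4·39 = 156 and O_K = ℤ[√39].
disc(K) = 156 is not divisible by 449; 449 is unramified.
(39/449) = 39^224 mod 449 = 1, giving Legendre symbol 1.
d is a quadratic residue mod p, hence 449 splits in O_K.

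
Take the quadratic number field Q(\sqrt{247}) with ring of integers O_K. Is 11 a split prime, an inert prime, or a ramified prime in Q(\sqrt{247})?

247 mod 4 = 3, hence disc K = 4·247 = 988 and O_K = ℤ[√247].
11 ∤ 988, so 11 is unramified.
Euler's criterion: 247^5 mod 11 = 1. Thus (247|11) = 1.
(247/11) = 1, so 11 splits.

p splits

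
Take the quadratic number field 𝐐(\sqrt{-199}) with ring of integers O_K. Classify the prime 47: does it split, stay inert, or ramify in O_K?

Since -199 ≡ 1 mod 4, the ring of integers is ℤ[(1+√-199)/2] with discriminant -199.
Since gcd(47, -199) = 1 the prime 47 does not ramify.
Compute (-199/47) via Euler: 36^((47-1)/2) mod 47 = 1, so (-199/47) = 1.
d is a quadratic residue mod p, hence 47 splits in O_K.

splits completely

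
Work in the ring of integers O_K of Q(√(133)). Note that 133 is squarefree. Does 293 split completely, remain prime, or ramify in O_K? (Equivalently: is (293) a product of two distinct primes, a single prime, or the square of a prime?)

split

Since 133 ≡ 1 mod 4, the ring of integers is ℤ[(1+√133)/2] with discriminant 133.
Since gcd(293, 133) = 1 the prime 293 does not ramify.
Legendre symbol by Euler's criterion: (133/293) ≡ 133^146 ≡ 1 (mod 293), i.e. (133/293) = 1.
d is a quadratic residue mod p, hence 293 splits in O_K.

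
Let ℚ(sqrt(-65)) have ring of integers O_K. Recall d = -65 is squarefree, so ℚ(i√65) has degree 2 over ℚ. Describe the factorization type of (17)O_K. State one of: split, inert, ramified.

inert — (17) stays prime in O_K

Since -65 ≢ 1 mod 4, the ring of integers is ℤ[√-65] with discriminant 4·(-65) = -260.
17 ∤ -260, so 17 is unramified.
Compute (-65/17) via Euler: 3^((17-1)/2) mod 17 = 16, so (-65/17) = -1.
Legendre symbol -1 ⇒ 17 is inert.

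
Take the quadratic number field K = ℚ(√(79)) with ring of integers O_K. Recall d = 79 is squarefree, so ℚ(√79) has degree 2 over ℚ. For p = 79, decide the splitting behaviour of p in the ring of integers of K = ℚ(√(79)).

79 is ramified

79 mod 4 = 3, hence disc K = 4·79 = 316 and O_K = ℤ[√79].
79 divides disc(K) = 316, so 79 ramifies.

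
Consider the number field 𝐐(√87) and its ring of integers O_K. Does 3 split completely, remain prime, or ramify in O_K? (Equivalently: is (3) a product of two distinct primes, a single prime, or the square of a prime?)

p ramifies

87 mod 4 = 3, hence disc K = 4·87 = 348 and O_K = ℤ[√87].
3 divides disc(K) = 348, so 3 ramifies.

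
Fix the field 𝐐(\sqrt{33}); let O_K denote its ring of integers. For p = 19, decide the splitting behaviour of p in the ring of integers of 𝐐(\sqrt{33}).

Since 33 ≡ 1 mod 4, the ring of integers is ℤ[(1+√33)/2] with discriminant 33.
disc(K) = 33 is not divisible by 19; 19 is unramified.
Euler's criterion: 33^9 mod 19 = 18. Thus (33|19) = -1.
(33/19) = -1, so 19 is inert.

remains prime (inert)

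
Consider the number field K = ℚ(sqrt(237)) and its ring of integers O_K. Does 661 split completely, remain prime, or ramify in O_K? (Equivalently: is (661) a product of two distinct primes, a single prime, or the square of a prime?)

Since 237 ≡ 1 mod 4, the ring of integers is ℤ[(1+√237)/2] with discriminant 237.
Since gcd(661, 237) = 1 the prime 661 does not ramify.
Euler's criterion: 237^330 mod 661 = 660. Thus (237|661) = -1.
Legendre symbol -1 ⇒ 661 is inert.

p is inert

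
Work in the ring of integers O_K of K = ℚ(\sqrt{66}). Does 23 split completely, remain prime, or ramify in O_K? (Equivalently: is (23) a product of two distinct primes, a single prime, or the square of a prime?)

inert

66 mod 4 = 2, hence disc K = 4·66 = 264 and O_K = ℤ[√66].
Since gcd(23, 264) = 1 the prime 23 does not ramify.
Euler's criterion: 66^11 mod 23 = 22. Thus (66|23) = -1.
d is a non-residue mod p, hence 23 remains inert in O_K.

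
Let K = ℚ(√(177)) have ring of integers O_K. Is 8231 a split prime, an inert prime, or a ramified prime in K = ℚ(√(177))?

p splits

d = 177 ≡ 1 (mod 4), so O_K = ℤ[(1+√177)/2] and disc(K) = d = 177.
disc(K) = 177 is not divisible by 8231; 8231 is unramified.
Compute (177/8231) via Euler: 177^((8231-1)/2) mod 8231 = 1, so (177/8231) = 1.
Legendre symbol 1 ⇒ 8231 is split.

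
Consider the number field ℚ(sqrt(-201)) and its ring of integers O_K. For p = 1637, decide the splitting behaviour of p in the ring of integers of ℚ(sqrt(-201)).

-201 mod 4 = 3, hence disc K = 4·(-201) = -804 and O_K = ℤ[√-201].
1637 ∤ -804, so 1637 is unramified.
Legendre symbol by Euler's criterion: (-201/1637) ≡ (-201)^818 ≡ 1636 (mod 1637), i.e. (-201/1637) = -1.
Legendre symbol -1 ⇒ 1637 is inert.

inert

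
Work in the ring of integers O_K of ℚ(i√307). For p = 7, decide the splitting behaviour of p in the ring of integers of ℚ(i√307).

p splits

Since -307 ≡ 1 mod 4, the ring of integers is ℤ[(1+√-307)/2] with discriminant -307.
disc(K) = -307 is not divisible by 7; 7 is unramified.
(-307/7) = 1^3 mod 7 = 1, giving Legendre symbol 1.
d is a quadratic residue mod p, hence 7 splits in O_K.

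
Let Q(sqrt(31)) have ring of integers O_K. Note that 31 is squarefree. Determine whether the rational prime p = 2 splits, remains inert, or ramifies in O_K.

Since 31 ≢ 1 mod 4, the ring of integers is ℤ[√31] with discriminant 4·31 = 124.
2 divides disc(K) = 124, so 2 ramifies.

2 is ramified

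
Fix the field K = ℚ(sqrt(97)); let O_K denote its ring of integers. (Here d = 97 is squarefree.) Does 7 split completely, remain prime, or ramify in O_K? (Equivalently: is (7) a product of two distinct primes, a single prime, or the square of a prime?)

p is inert

97 mod 4 = 1, hence disc K = 97 and O_K = ℤ[(1+√97)/2].
7 ∤ 97, so 7 is unramified.
Compute (97/7) via Euler: 6^((7-1)/2) mod 7 = 6, so (97/7) = -1.
Legendre symbol -1 ⇒ 7 is inert.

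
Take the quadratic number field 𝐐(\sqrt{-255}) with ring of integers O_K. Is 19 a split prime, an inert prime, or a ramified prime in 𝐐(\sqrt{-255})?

19 splits in O_K

-255 mod 4 = 1, hence disc K = -255 and O_K = ℤ[(1+√-255)/2].
Since gcd(19, -255) = 1 the prime 19 does not ramify.
(-255/19) = 11^9 mod 19 = 1, giving Legendre symbol 1.
d is a quadratic residue mod p, hence 19 splits in O_K.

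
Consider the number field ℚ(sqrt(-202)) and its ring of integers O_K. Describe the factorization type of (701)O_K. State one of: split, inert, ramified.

Since -202 ≢ 1 mod 4, the ring of integers is ℤ[√-202] with discriminant 4·(-202) = -808.
disc(K) = -808 is not divisible by 701; 701 is unramified.
Legendre symbol by Euler's criterion: (-202/701) ≡ (-202)^350 ≡ 700 (mod 701), i.e. (-202/701) = -1.
Legendre symbol -1 ⇒ 701 is inert.

p is inert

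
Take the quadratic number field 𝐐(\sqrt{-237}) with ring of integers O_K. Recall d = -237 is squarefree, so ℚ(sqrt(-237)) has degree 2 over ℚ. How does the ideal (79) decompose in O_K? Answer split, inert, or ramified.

ramified — (79) = 𝔭²

-237 mod 4 = 3, hence disc K = 4·(-237) = -948 and O_K = ℤ[√-237].
disc(K) = -948 = 79·(-12), so p = 79 is ramified.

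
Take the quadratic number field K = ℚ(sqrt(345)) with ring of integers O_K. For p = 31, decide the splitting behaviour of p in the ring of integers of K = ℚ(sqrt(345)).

split — (31) = 𝔭₁𝔭₂ with 𝔭₁ ≠ 𝔭₂

345 mod 4 = 1, hence disc K = 345 and O_K = ℤ[(1+√345)/2].
31 ∤ 345, so 31 is unramified.
Legendre symbol by Euler's criterion: (345/31) ≡ 345^15 ≡ 1 (mod 31), i.e. (345/31) = 1.
d is a quadratic residue mod p, hence 31 splits in O_K.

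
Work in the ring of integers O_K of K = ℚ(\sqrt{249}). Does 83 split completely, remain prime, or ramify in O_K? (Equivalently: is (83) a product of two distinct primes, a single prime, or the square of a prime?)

Since 249 ≡ 1 mod 4, the ring of integers is ℤ[(1+√249)/2] with discriminant 249.
disc(K) = 249 = 83·3, so p = 83 is ramified.

83 is ramified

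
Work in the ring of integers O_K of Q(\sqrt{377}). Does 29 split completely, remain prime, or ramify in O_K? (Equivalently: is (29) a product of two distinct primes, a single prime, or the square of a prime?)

ramified — (29) = 𝔭²

d = 377 ≡ 1 (mod 4), so O_K = ℤ[(1+√377)/2] and disc(K) = d = 377.
29 divides disc(K) = 377, so 29 ramifies.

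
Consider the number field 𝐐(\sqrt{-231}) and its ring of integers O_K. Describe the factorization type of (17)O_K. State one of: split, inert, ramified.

d = -231 ≡ 1 (mod 4), so O_K = ℤ[(1+√-231)/2] and disc(K) = d = -231.
17 ∤ -231, so 17 is unramified.
Legendre symbol by Euler's criterion: (-231/17) ≡ (-231)^8 ≡ 16 (mod 17), i.e. (-231/17) = -1.
(-231/17) = -1, so 17 is inert.

remains prime (inert)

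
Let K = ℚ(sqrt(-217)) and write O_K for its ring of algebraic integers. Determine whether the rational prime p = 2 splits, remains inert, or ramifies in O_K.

-217 mod 4 = 3, hence disc K = 4·(-217) = -868 and O_K = ℤ[√-217].
disc(K) = -868 = 2·(-434), so p = 2 is ramified.

ramified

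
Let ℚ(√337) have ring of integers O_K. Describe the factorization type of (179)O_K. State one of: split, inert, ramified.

splits completely

d = 337 ≡ 1 (mod 4), so O_K = ℤ[(1+√337)/2] and disc(K) = d = 337.
Since gcd(179, 337) = 1 the prime 179 does not ramify.
(337/179) = 158^89 mod 179 = 1, giving Legendre symbol 1.
d is a quadratic residue mod p, hence 179 splits in O_K.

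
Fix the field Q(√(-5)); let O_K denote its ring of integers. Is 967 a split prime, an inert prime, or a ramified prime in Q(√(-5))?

d = -5 ≡ 3 (mod 4), so O_K = ℤ[√-5] and disc(K) = 4d = -20.
Since gcd(967, -20) = 1 the prime 967 does not ramify.
(-5/967) = 962^483 mod 967 = 1, giving Legendre symbol 1.
(-5/967) = 1, so 967 splits.

p splits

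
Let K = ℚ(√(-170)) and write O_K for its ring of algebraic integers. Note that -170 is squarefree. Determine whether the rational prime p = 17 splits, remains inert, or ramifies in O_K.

-170 mod 4 = 2, hence disc K = 4·(-170) = -680 and O_K = ℤ[√-170].
Ramification test: 17 | -680. The prime 17 ramifies in K.

ramified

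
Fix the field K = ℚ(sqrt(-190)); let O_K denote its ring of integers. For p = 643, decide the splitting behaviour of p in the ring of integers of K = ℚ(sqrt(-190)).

split

d = -190 ≡ 2 (mod 4), so O_K = ℤ[√-190] and disc(K) = 4d = -760.
643 ∤ -760, so 643 is unramified.
Legendre symbol by Euler's criterion: (-190/643) ≡ (-190)^321 ≡ 1 (mod 643), i.e. (-190/643) = 1.
(-190/643) = 1, so 643 splits.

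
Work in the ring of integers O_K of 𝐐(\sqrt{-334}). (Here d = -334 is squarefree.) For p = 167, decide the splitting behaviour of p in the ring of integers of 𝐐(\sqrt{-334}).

ramified — (167) = 𝔭²

Since -334 ≢ 1 mod 4, the ring of integers is ℤ[√-334] with discriminant 4·(-334) = -1336.
Ramification test: 167 | -1336. The prime 167 ramifies in K.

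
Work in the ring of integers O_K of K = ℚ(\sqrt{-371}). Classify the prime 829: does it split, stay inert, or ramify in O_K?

p splits

-371 mod 4 = 1, hence disc K = -371 and O_K = ℤ[(1+√-371)/2].
829 ∤ -371, so 829 is unramified.
Compute (-371/829) via Euler: 458^((829-1)/2) mod 829 = 1, so (-371/829) = 1.
(-371/829) = 1, so 829 splits.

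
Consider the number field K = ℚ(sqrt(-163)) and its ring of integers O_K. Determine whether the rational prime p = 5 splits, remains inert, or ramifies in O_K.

d = -163 ≡ 1 (mod 4), so O_K = ℤ[(1+√-163)/2] and disc(K) = d = -163.
Since gcd(5, -163) = 1 the prime 5 does not ramify.
(-163/5) = 2^2 mod 5 = 4, giving Legendre symbol -1.
(-163/5) = -1, so 5 is inert.

inert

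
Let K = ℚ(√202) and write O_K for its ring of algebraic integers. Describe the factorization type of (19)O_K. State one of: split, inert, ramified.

202 mod 4 = 2, hence disc K = 4·202 = 808 and O_K = ℤ[√202].
Since gcd(19, 808) = 1 the prime 19 does not ramify.
Legendre symbol by Euler's criterion: (202/19) ≡ 202^9 ≡ 18 (mod 19), i.e. (202/19) = -1.
d is a non-residue mod p, hence 19 remains inert in O_K.

p is inert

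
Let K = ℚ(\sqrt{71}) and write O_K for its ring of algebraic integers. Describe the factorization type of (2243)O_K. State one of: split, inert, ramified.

d = 71 ≡ 3 (mod 4), so O_K = ℤ[√71] and disc(K) = 4d = 284.
disc(K) = 284 is not divisible by 2243; 2243 is unramified.
Compute (71/2243) via Euler: 71^((2243-1)/2) mod 2243 = 1, so (71/2243) = 1.
d is a quadratic residue mod p, hence 2243 splits in O_K.

2243 splits in O_K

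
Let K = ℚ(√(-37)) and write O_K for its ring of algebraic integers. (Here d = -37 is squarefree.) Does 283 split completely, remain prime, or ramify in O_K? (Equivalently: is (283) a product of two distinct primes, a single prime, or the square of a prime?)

-37 mod 4 = 3, hence disc K = 4·(-37) = -148 and O_K = ℤ[√-37].
283 ∤ -148, so 283 is unramified.
Euler's criterion: (-37)^141 mod 283 = 1. Thus (-37|283) = 1.
(-37/283) = 1, so 283 splits.

p splits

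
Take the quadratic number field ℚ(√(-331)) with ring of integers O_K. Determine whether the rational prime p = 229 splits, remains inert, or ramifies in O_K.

remains prime (inert)

Since -331 ≡ 1 mod 4, the ring of integers is ℤ[(1+√-331)/2] with discriminant -331.
229 ∤ -331, so 229 is unramified.
(-331/229) = 127^114 mod 229 = 228, giving Legendre symbol -1.
Legendre symbol -1 ⇒ 229 is inert.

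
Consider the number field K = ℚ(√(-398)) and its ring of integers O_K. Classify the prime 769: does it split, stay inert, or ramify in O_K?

split — (769) = 𝔭₁𝔭₂ with 𝔭₁ ≠ 𝔭₂

-398 mod 4 = 2, hence disc K = 4·(-398) = -1592 and O_K = ℤ[√-398].
Since gcd(769, -1592) = 1 the prime 769 does not ramify.
Euler's criterion: (-398)^384 mod 769 = 1. Thus (-398|769) = 1.
(-398/769) = 1, so 769 splits.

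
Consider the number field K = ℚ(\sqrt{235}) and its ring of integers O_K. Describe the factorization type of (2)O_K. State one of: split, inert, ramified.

d = 235 ≡ 3 (mod 4), so O_K = ℤ[√235] and disc(K) = 4d = 940.
disc(K) = 940 = 2·470, so p = 2 is ramified.

ramified — (2) = 𝔭²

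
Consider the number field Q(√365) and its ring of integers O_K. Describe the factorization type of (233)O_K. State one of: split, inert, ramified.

d = 365 ≡ 1 (mod 4), so O_K = ℤ[(1+√365)/2] and disc(K) = d = 365.
233 ∤ 365, so 233 is unramified.
(365/233) = 132^116 mod 233 = 1, giving Legendre symbol 1.
Legendre symbol 1 ⇒ 233 is split.

233 splits in O_K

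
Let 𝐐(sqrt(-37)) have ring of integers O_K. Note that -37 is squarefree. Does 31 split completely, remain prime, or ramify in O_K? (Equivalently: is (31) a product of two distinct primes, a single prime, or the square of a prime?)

d = -37 ≡ 3 (mod 4), so O_K = ℤ[√-37] and disc(K) = 4d = -148.
Since gcd(31, -148) = 1 the prime 31 does not ramify.
Legendre symbol by Euler's criterion: (-37/31) ≡ (-37)^15 ≡ 1 (mod 31), i.e. (-37/31) = 1.
Legendre symbol 1 ⇒ 31 is split.

splits completely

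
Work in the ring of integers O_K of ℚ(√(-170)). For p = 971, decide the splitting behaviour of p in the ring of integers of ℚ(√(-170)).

-170 mod 4 = 2, hence disc K = 4·(-170) = -680 and O_K = ℤ[√-170].
Since gcd(971, -680) = 1 the prime 971 does not ramify.
Legendre symbol by Euler's criterion: (-170/971) ≡ (-170)^485 ≡ 1 (mod 971), i.e. (-170/971) = 1.
(-170/971) = 1, so 971 splits.

splits completely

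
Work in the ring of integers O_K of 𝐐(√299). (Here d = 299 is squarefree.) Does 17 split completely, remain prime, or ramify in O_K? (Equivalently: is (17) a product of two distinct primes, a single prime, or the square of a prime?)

p is inert

299 mod 4 = 3, hence disc K = 4·299 = 1196 and O_K = ℤ[√299].
17 ∤ 1196, so 17 is unramified.
Euler's criterion: 299^8 mod 17 = 16. Thus (299|17) = -1.
(299/17) = -1, so 17 is inert.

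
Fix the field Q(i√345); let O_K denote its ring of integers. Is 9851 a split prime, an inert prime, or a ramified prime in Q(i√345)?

inert — (9851) stays prime in O_K

-345 mod 4 = 3, hence disc K = 4·(-345) = -1380 and O_K = ℤ[√-345].
disc(K) = -1380 is not divisible by 9851; 9851 is unramified.
(-345/9851) = 9506^4925 mod 9851 = 9850, giving Legendre symbol -1.
d is a non-residue mod p, hence 9851 remains inert in O_K.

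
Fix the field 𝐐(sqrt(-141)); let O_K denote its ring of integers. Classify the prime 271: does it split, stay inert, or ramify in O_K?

-141 mod 4 = 3, hence disc K = 4·(-141) = -564 and O_K = ℤ[√-141].
disc(K) = -564 is not divisible by 271; 271 is unramified.
(-141/271) = 130^135 mod 271 = 270, giving Legendre symbol -1.
d is a non-residue mod p, hence 271 remains inert in O_K.

271 remains inert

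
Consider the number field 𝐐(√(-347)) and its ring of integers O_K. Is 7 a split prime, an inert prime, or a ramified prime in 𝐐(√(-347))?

inert

Since -347 ≡ 1 mod 4, the ring of integers is ℤ[(1+√-347)/2] with discriminant -347.
Since gcd(7, -347) = 1 the prime 7 does not ramify.
Legendre symbol by Euler's criterion: (-347/7) ≡ (-347)^3 ≡ 6 (mod 7), i.e. (-347/7) = -1.
Legendre symbol -1 ⇒ 7 is inert.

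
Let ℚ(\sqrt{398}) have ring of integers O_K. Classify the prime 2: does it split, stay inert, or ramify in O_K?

398 mod 4 = 2, hence disc K = 4·398 = 1592 and O_K = ℤ[√398].
Ramification test: 2 | 1592. The prime 2 ramifies in K.

ramified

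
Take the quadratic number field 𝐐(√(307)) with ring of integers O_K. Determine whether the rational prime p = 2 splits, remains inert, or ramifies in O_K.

Since 307 ≢ 1 mod 4, the ring of integers is ℤ[√307] with discriminant 4·307 = 1228.
disc(K) = 1228 = 2·614, so p = 2 is ramified.

ramifies in O_K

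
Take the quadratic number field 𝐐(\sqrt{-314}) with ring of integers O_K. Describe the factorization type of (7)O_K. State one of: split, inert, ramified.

split

Since -314 ≢ 1 mod 4, the ring of integers is ℤ[√-314] with discriminant 4·(-314) = -1256.
disc(K) = -1256 is not divisible by 7; 7 is unramified.
Euler's criterion: (-314)^3 mod 7 = 1. Thus (-314|7) = 1.
d is a quadratic residue mod p, hence 7 splits in O_K.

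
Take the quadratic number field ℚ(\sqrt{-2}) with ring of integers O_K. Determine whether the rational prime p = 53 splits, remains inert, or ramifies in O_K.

p is inert

d = -2 ≡ 2 (mod 4), so O_K = ℤ[√-2] and disc(K) = 4d = -8.
53 ∤ -8, so 53 is unramified.
Compute (-2/53) via Euler: 51^((53-1)/2) mod 53 = 52, so (-2/53) = -1.
d is a non-residue mod p, hence 53 remains inert in O_K.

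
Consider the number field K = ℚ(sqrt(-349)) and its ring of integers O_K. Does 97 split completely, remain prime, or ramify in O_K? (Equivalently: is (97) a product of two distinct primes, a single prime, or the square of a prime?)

Since -349 ≢ 1 mod 4, the ring of integers is ℤ[√-349] with discriminant 4·(-349) = -1396.
97 ∤ -1396, so 97 is unramified.
Euler's criterion: (-349)^48 mod 97 = 96. Thus (-349|97) = -1.
Legendre symbol -1 ⇒ 97 is inert.

remains prime (inert)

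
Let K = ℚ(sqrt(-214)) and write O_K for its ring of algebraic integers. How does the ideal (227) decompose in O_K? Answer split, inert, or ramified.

inert — (227) stays prime in O_K

-214 mod 4 = 2, hence disc K = 4·(-214) = -856 and O_K = ℤ[√-214].
227 ∤ -856, so 227 is unramified.
Compute (-214/227) via Euler: 13^((227-1)/2) mod 227 = 226, so (-214/227) = -1.
Legendre symbol -1 ⇒ 227 is inert.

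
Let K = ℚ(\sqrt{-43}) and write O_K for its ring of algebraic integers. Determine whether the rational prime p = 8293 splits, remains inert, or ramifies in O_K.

d = -43 ≡ 1 (mod 4), so O_K = ℤ[(1+√-43)/2] and disc(K) = d = -43.
Since gcd(8293, -43) = 1 the prime 8293 does not ramify.
Legendre symbol by Euler's criterion: (-43/8293) ≡ (-43)^4146 ≡ 8292 (mod 8293), i.e. (-43/8293) = -1.
d is a non-residue mod p, hence 8293 remains inert in O_K.

remains prime (inert)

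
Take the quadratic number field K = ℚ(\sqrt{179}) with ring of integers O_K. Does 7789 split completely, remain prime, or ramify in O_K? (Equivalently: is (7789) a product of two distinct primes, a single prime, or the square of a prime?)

179 mod 4 = 3, hence disc K = 4·179 = 716 and O_K = ℤ[√179].
Since gcd(7789, 716) = 1 the prime 7789 does not ramify.
Compute (179/7789) via Euler: 179^((7789-1)/2) mod 7789 = 7788, so (179/7789) = -1.
Legendre symbol -1 ⇒ 7789 is inert.

remains prime (inert)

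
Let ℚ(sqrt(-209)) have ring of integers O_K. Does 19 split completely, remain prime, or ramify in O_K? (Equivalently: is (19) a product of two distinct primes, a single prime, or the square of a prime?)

Since -209 ≢ 1 mod 4, the ring of integers is ℤ[√-209] with discriminant 4·(-209) = -836.
disc(K) = -836 = 19·(-44), so p = 19 is ramified.

ramified — (19) = 𝔭²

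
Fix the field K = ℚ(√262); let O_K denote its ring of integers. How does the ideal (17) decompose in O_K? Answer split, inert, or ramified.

p is inert

d = 262 ≡ 2 (mod 4), so O_K = ℤ[√262] and disc(K) = 4d = 1048.
17 ∤ 1048, so 17 is unramified.
(262/17) = 7^8 mod 17 = 16, giving Legendre symbol -1.
(262/17) = -1, so 17 is inert.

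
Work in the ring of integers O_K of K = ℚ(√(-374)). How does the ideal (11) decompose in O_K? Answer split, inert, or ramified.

ramified — (11) = 𝔭²

d = -374 ≡ 2 (mod 4), so O_K = ℤ[√-374] and disc(K) = 4d = -1496.
Ramification test: 11 | -1496. The prime 11 ramifies in K.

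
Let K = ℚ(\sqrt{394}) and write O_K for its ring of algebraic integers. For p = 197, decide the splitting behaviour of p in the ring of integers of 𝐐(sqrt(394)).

ramified — (197) = 𝔭²

Since 394 ≢ 1 mod 4, the ring of integers is ℤ[√394] with discriminant 4·394 = 1576.
197 divides disc(K) = 1576, so 197 ramifies.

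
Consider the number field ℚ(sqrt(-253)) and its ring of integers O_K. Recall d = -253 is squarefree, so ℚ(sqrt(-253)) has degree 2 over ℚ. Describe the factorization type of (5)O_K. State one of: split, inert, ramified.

d = -253 ≡ 3 (mod 4), so O_K = ℤ[√-253] and disc(K) = 4d = -1012.
disc(K) = -1012 is not divisible by 5; 5 is unramified.
Compute (-253/5) via Euler: 2^((5-1)/2) mod 5 = 4, so (-253/5) = -1.
d is a non-residue mod p, hence 5 remains inert in O_K.

inert — (5) stays prime in O_K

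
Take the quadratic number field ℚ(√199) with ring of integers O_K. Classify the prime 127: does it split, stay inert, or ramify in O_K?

p splits

d = 199 ≡ 3 (mod 4), so O_K = ℤ[√199] and disc(K) = 4d = 796.
disc(K) = 796 is not divisible by 127; 127 is unramified.
Compute (199/127) via Euler: 72^((127-1)/2) mod 127 = 1, so (199/127) = 1.
Legendre symbol 1 ⇒ 127 is split.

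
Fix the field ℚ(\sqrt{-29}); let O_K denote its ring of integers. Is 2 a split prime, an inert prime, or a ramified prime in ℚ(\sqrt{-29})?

ramifies in O_K

Since -29 ≢ 1 mod 4, the ring of integers is ℤ[√-29] with discriminant 4·(-29) = -116.
Ramification test: 2 | -116. The prime 2 ramifies in K.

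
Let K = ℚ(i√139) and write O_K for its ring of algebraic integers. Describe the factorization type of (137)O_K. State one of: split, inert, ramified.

-139 mod 4 = 1, hence disc K = -139 and O_K = ℤ[(1+√-139)/2].
137 ∤ -139, so 137 is unramified.
(-139/137) = 135^68 mod 137 = 1, giving Legendre symbol 1.
(-139/137) = 1, so 137 splits.

p splits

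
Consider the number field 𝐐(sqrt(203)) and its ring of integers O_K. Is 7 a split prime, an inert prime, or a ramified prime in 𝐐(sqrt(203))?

p ramifies

d = 203 ≡ 3 (mod 4), so O_K = ℤ[√203] and disc(K) = 4d = 812.
Ramification test: 7 | 812. The prime 7 ramifies in K.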